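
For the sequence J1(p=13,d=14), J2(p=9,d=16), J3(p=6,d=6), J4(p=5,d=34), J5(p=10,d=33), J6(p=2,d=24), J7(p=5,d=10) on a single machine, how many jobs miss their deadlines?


Completion vs due date:
  J1: C=13, d=14 → on time
  J2: C=22, d=16 → TARDY
  J3: C=28, d=6 → TARDY
  J4: C=33, d=34 → on time
  J5: C=43, d=33 → TARDY
  J6: C=45, d=24 → TARDY
  J7: C=50, d=10 → TARDY
Tardy jobs: J2, J3, J5, J6, J7
Count = 5


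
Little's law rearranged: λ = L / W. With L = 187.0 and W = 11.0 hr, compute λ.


Little's law: L = λW → λ = L / W
= 187.0 / 11.0
= 17.00 per hour


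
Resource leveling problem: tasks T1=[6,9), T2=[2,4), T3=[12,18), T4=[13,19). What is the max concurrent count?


Check each time point for overlaps:
  t=13: 2 tasks active (T3, T4)
Max concurrent = 2


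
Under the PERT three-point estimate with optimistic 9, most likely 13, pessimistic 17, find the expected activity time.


te = (o + 4m + p) / 6
= (9 + 4×13 + 17) / 6
= (9 + 52 + 17) / 6
= 78 / 6
= 13.00


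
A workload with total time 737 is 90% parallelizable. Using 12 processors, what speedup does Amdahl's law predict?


Amdahl's law: T_p = T × ((1-p) + p/N)
= 737 × ((1-0.9) + 0.9/12)
= 737 × (0.10 + 0.0750)
= 737 × 0.1750
= 128.97
Speedup = 737/128.97
= 5.71×


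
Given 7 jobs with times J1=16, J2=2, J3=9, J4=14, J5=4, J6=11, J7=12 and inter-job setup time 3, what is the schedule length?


Makespan = Σ processing + (n-1) × setup
= (16 + 2 + 9 + 14 + 4 + 11 + 12) + (7-1)×3
= 68 + 18
= 86 time units


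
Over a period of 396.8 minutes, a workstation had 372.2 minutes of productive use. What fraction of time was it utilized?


Utilization = busy / total × 100
= 372.2 / 396.8 × 100
= 93.8%


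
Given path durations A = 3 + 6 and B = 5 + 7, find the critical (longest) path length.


Path A: 3 + 6 = 9
Path B: 5 + 7 = 12
Critical path = longest = max(9, 12)
= 12 (Path B)


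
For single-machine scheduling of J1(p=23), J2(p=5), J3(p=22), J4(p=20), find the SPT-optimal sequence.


SPT: sort by shortest processing time
  J2: p=5
  J4: p=20
  J3: p=22
  J1: p=23
Order: J2 → J4 → J3 → J1


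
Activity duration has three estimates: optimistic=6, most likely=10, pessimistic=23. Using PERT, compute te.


te = (o + 4m + p) / 6
= (6 + 4×10 + 23) / 6
= (6 + 40 + 23) / 6
= 69 / 6
= 11.50


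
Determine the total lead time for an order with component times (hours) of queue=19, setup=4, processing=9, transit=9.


Lead time = queue + setup + processing + transit
= 19 + 4 + 9 + 9
= 41 hours


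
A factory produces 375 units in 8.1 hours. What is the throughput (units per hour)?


Throughput = units / time
= 375 / 8.1
= 46.3 units/hour


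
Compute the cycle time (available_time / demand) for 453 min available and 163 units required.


Cycle time = available time / demand
= 453 / 163
= 2.78 min/unit


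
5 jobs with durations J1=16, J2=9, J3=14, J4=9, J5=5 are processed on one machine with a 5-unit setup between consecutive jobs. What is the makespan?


Makespan = Σ processing + (n-1) × setup
= (16 + 9 + 14 + 9 + 5) + (5-1)×5
= 53 + 20
= 73 time units


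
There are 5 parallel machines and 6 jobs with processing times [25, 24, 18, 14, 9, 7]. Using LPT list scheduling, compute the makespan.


Jobs (LPT sorted): [25, 24, 18, 14, 9, 7]
Machines: 5
  J=25 → Machine 1 (load: 0+25=25)
  J=24 → Machine 2 (load: 0+24=24)
  J=18 → Machine 3 (load: 0+18=18)
  J=14 → Machine 4 (load: 0+14=14)
  J=9 → Machine 5 (load: 0+9=9)
  J=7 → Machine 5 (load: 9+7=16)
Machine loads: [25, 24, 18, 14, 16]
Makespan = max = 25 time units


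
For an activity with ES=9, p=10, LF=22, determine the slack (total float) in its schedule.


EF = ES + duration = 9 + 10 = 19
LS = LF - duration = 22 - 10 = 12
Total Float = LF - EF = 22 - 19
(or LS - ES = 12 - 9)
= 3


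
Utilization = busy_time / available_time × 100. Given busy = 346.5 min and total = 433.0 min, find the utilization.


Utilization = busy / total × 100
= 346.5 / 433.0 × 100
= 80.0%


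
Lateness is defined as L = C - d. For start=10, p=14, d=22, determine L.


Completion = 10 + 14 = 24
Lateness = C - d = 24 - 22
= 2


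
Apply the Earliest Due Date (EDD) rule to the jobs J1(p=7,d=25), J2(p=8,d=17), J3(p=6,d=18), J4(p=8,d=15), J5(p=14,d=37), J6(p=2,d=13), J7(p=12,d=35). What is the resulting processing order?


EDD: sort by earliest due date
  J6: d=13, p=2
  J4: d=15, p=8
  J2: d=17, p=8
  J3: d=18, p=6
  J1: d=25, p=7
  J7: d=35, p=12
  J5: d=37, p=14
Order: J6 → J4 → J2 → J3 → J1 → J7 → J5


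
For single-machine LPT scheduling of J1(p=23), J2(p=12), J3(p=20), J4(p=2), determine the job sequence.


LPT: sort by longest processing time first
  J1: p=23
  J3: p=20
  J2: p=12
  J4: p=2
Order: J1 → J3 → J2 → J4


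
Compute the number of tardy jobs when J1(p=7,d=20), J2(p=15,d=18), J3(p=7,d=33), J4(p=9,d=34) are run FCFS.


Completion vs due date:
  J1: C=7, d=20 → on time
  J2: C=22, d=18 → TARDY
  J3: C=29, d=33 → on time
  J4: C=38, d=34 → TARDY
Tardy jobs: J2, J4
Count = 2


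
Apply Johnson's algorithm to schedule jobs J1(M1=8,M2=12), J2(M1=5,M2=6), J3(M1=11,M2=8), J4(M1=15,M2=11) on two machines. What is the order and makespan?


Johnson's rule:
Group 1 (M1≤M2, sort by M1): ['J2', 'J1']
Group 2 (M1>M2, sort desc M2): ['J4', 'J3']
Sequence: J2 → J1 → J4 → J3
Makespan calculation:
  J2: M1 done=5, M2 done=11
  J1: M1 done=13, M2 done=25
  J4: M1 done=28, M2 done=39
  J3: M1 done=39, M2 done=47
= Sequence: J2 → J1 → J4 → J3, Makespan: 47


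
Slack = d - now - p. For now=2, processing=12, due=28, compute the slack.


Slack = due - current_time - processing
= 28 - 2 - 12
= 14


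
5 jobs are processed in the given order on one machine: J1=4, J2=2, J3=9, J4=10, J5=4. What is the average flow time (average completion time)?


Completion times:
  J1: completes at 4
  J2: completes at 6
  J3: completes at 15
  J4: completes at 25
  J5: completes at 29
Sum = 79
Average = 79/5
= 15.80


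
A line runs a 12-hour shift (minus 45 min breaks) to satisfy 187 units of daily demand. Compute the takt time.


Available = 12×60 - 45 = 675 min
Takt time = 675 / 187
= 3.61 min/unit


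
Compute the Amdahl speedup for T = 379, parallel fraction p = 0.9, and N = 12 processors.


Amdahl's law: T_p = T × ((1-p) + p/N)
= 379 × ((1-0.9) + 0.9/12)
= 379 × (0.10 + 0.0750)
= 379 × 0.1750
= 66.33
Speedup = 379/66.33
= 5.71×


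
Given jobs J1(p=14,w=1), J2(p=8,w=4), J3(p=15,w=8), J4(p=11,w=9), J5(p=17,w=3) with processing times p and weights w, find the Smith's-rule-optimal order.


WSPT (Smith's rule): sort by p/w ascending
  J4: p/w = 11/9 = 1.222
  J3: p/w = 15/8 = 1.875
  J2: p/w = 8/4 = 2.000
  J5: p/w = 17/3 = 5.667
  J1: p/w = 14/1 = 14.000
Order: J4 → J3 → J2 → J5 → J1


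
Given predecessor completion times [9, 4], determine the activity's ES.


ES = max of all predecessor completion times
Predecessors: [9, 4]
ES = max(9, 4)
= 9


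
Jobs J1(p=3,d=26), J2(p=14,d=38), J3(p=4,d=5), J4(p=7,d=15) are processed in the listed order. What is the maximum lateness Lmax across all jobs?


Lateness per job (L = C - d):
  J1: C=3, d=26, L=-23
  J2: C=17, d=38, L=-21
  J3: C=21, d=5, L=16
  J4: C=28, d=15, L=13
Lmax = max(-23, -21, 16, 13)
= 16


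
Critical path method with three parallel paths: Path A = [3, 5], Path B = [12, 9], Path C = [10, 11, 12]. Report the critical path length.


Path A: 3 + 5 = 8
Path B: 12 + 9 = 21
Path C: 10 + 11 + 12 = 33
Critical path = longest = max(8, 21, 33)
= 33 (Path C)


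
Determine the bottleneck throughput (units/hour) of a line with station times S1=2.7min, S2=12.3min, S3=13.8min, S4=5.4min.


Bottleneck = longest station time
Station times: [2.7, 12.3, 13.8, 5.4]
Max = 13.8 min
Rate = 60 / 13.8
= 4.35 units/hour (bottleneck: 13.8min)


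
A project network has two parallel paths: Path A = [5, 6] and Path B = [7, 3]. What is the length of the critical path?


Path A: 5 + 6 = 11
Path B: 7 + 3 = 10
Critical path = longest = max(11, 10)
= 11 (Path A)


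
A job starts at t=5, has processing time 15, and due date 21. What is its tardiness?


Completion = start + processing = 5 + 15 = 20
Tardiness = max(0, C - d) = max(0, 20 - 21)
= max(0, -1)
= 0


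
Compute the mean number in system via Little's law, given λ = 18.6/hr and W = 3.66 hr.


Little's law: L = λ × W
= 18.6 × 3.66
= 68.08


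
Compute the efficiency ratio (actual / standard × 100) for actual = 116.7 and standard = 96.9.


Efficiency = (actual / standard) × 100
= (116.7 / 96.9) × 100
= 120.4%


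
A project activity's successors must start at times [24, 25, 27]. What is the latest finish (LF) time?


LF = min of all successor start times
Successors start at: [24, 25, 27]
LF = min(24, 25, 27)
= 24


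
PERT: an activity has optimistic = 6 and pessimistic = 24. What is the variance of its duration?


σ² = ((p - o) / 6)² = (p - o)² / 36
= (24 - 6)² / 36
= 18² / 36
= 324 / 36
= 9.0000


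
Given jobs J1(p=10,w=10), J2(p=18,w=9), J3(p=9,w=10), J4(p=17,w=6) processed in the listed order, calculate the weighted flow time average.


Completion times:
  J1: C=10, w×C=10×10=100
  J2: C=28, w×C=9×28=252
  J3: C=37, w×C=10×37=370
  J4: C=54, w×C=6×54=324
Sum w×C = 1046
Sum w = 35
Weighted avg = 1046/35
= 29.89


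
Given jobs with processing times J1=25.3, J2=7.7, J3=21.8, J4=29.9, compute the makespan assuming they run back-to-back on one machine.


Sequential makespan: sum all processing times
= 25.3 + 7.7 + 21.8 + 29.9
= 84.7 time units


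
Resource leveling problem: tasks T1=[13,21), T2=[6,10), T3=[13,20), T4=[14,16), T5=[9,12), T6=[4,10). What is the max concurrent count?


Check each time point for overlaps:
  t=9: 3 tasks active (T2, T5, T6)
Max concurrent = 3


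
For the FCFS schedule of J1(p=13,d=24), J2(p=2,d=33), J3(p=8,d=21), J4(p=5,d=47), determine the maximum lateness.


Lateness per job (L = C - d):
  J1: C=13, d=24, L=-11
  J2: C=15, d=33, L=-18
  J3: C=23, d=21, L=2
  J4: C=28, d=47, L=-19
Lmax = max(-11, -18, 2, -19)
= 2


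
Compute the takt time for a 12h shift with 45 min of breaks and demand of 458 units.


Available = 12×60 - 45 = 675 min
Takt time = 675 / 458
= 1.47 min/unit


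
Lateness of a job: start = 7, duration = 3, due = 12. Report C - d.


Completion = 7 + 3 = 10
Lateness = C - d = 10 - 12
= -2


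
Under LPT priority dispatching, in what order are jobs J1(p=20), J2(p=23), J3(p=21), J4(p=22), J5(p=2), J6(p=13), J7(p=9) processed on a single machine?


LPT: sort by longest processing time first
  J2: p=23
  J4: p=22
  J3: p=21
  J1: p=20
  J6: p=13
  J7: p=9
  J5: p=2
Order: J2 → J4 → J3 → J1 → J6 → J7 → J5


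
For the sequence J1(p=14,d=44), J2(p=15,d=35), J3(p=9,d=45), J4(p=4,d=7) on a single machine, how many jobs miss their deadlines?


Completion vs due date:
  J1: C=14, d=44 → on time
  J2: C=29, d=35 → on time
  J3: C=38, d=45 → on time
  J4: C=42, d=7 → TARDY
Tardy jobs: J4
Count = 1


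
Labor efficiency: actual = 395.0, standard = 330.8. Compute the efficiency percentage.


Efficiency = (actual / standard) × 100
= (395.0 / 330.8) × 100
= 119.4%


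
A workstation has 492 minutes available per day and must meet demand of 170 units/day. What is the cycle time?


Cycle time = available time / demand
= 492 / 170
= 2.89 min/unit


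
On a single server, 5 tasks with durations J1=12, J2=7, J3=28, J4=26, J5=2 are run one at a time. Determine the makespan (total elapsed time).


Sequential makespan: sum all processing times
= 12 + 7 + 28 + 26 + 2
= 75 time units


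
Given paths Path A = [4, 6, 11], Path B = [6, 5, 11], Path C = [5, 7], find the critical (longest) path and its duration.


Path A: 4 + 6 + 11 = 21
Path B: 6 + 5 + 11 = 22
Path C: 5 + 7 = 12
Critical path = longest = max(21, 22, 12)
= 22 (Path B)


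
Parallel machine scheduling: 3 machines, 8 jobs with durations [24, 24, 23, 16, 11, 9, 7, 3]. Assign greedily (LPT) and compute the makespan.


Jobs (LPT sorted): [24, 24, 23, 16, 11, 9, 7, 3]
Machines: 3
  J=24 → Machine 1 (load: 0+24=24)
  J=24 → Machine 2 (load: 0+24=24)
  J=23 → Machine 3 (load: 0+23=23)
  J=16 → Machine 3 (load: 23+16=39)
  J=11 → Machine 1 (load: 24+11=35)
  J=9 → Machine 2 (load: 24+9=33)
  J=7 → Machine 2 (load: 33+7=40)
  J=3 → Machine 1 (load: 35+3=38)
Machine loads: [38, 40, 39]
Makespan = max = 40 time units


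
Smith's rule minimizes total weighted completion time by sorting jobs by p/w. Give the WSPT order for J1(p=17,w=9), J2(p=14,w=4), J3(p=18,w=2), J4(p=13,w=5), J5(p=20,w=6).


WSPT (Smith's rule): sort by p/w ascending
  J1: p/w = 17/9 = 1.889
  J4: p/w = 13/5 = 2.600
  J5: p/w = 20/6 = 3.333
  J2: p/w = 14/4 = 3.500
  J3: p/w = 18/2 = 9.000
Order: J1 → J4 → J5 → J2 → J3


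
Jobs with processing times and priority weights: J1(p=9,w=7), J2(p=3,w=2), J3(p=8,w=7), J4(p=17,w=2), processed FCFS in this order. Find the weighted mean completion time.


Completion times:
  J1: C=9, w×C=7×9=63
  J2: C=12, w×C=2×12=24
  J3: C=20, w×C=7×20=140
  J4: C=37, w×C=2×37=74
Sum w×C = 301
Sum w = 18
Weighted avg = 301/18
= 16.72


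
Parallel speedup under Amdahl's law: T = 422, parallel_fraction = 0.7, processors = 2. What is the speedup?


Amdahl's law: T_p = T × ((1-p) + p/N)
= 422 × ((1-0.7) + 0.7/2)
= 422 × (0.30 + 0.3500)
= 422 × 0.6500
= 274.30
Speedup = 422/274.30
= 1.54×


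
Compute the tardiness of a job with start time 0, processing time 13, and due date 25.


Completion = start + processing = 0 + 13 = 13
Tardiness = max(0, C - d) = max(0, 13 - 25)
= max(0, -12)
= 0


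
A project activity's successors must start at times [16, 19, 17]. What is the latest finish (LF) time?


LF = min of all successor start times
Successors start at: [16, 19, 17]
LF = min(16, 19, 17)
= 16


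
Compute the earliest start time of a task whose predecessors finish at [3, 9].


ES = max of all predecessor completion times
Predecessors: [3, 9]
ES = max(3, 9)
= 9


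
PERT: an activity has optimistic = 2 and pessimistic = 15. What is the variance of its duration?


σ² = ((p - o) / 6)² = (p - o)² / 36
= (15 - 2)² / 36
= 13² / 36
= 169 / 36
= 4.6944


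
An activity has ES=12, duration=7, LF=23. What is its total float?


EF = ES + duration = 12 + 7 = 19
LS = LF - duration = 23 - 7 = 16
Total Float = LF - EF = 23 - 19
(or LS - ES = 16 - 12)
= 4


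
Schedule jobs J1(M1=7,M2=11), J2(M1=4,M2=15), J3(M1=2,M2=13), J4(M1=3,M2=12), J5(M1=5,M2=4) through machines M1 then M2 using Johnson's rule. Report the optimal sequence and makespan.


Johnson's rule:
Group 1 (M1≤M2, sort by M1): ['J3', 'J4', 'J2', 'J1']
Group 2 (M1>M2, sort desc M2): ['J5']
Sequence: J3 → J4 → J2 → J1 → J5
Makespan calculation:
  J3: M1 done=2, M2 done=15
  J4: M1 done=5, M2 done=27
  J2: M1 done=9, M2 done=42
  J1: M1 done=16, M2 done=53
  J5: M1 done=21, M2 done=57
= Sequence: J3 → J4 → J2 → J1 → J5, Makespan: 57


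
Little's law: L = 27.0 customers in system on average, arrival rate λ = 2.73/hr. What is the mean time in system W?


Little's law: L = λW → W = L / λ
= 27.0 / 2.73
= 9.89 hours


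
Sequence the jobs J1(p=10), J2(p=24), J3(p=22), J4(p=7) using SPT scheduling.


SPT: sort by shortest processing time
  J4: p=7
  J1: p=10
  J3: p=22
  J2: p=24
Order: J4 → J1 → J3 → J2


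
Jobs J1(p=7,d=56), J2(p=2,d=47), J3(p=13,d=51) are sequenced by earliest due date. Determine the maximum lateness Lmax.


EDD order: J2 → J3 → J1
Completion and lateness:
  J2: C=2, d=47, L=2-47=-45
  J3: C=15, d=51, L=15-51=-36
  J1: C=22, d=56, L=22-56=-34
Lmax = max(-45, -36, -34)
= -34


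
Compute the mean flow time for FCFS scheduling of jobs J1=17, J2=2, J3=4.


Completion times:
  J1: completes at 17
  J2: completes at 19
  J3: completes at 23
Sum = 59
Average = 59/3
= 19.67


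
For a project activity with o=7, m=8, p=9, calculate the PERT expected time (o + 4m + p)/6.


te = (o + 4m + p) / 6
= (7 + 4×8 + 9) / 6
= (7 + 32 + 9) / 6
= 48 / 6
= 8.00


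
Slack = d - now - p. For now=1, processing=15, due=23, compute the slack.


Slack = due - current_time - processing
= 23 - 1 - 15
= 7


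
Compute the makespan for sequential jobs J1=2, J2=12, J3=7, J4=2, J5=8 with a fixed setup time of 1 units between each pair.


Makespan = Σ processing + (n-1) × setup
= (2 + 12 + 7 + 2 + 8) + (5-1)×1
= 31 + 4
= 35 time units


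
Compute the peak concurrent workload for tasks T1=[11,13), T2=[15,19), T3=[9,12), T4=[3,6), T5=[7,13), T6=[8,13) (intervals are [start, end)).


Check each time point for overlaps:
  t=11: 4 tasks active (T1, T3, T5, T6)
Max concurrent = 4


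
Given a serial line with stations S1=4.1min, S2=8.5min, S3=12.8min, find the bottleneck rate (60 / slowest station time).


Bottleneck = longest station time
Station times: [4.1, 8.5, 12.8]
Max = 12.8 min
Rate = 60 / 12.8
= 4.69 units/hour (bottleneck: 12.8min)


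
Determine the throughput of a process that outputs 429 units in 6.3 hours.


Throughput = units / time
= 429 / 6.3
= 68.1 units/hour


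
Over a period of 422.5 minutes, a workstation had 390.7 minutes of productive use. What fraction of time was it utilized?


Utilization = busy / total × 100
= 390.7 / 422.5 × 100
= 92.5%


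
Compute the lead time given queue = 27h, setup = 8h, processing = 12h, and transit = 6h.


Lead time = queue + setup + processing + transit
= 27 + 8 + 12 + 6
= 53 hours


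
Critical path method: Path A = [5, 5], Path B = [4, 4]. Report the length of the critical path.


Path A: 5 + 5 = 10
Path B: 4 + 4 = 8
Critical path = longest = max(10, 8)
= 10 (Path A)


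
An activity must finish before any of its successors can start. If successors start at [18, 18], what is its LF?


LF = min of all successor start times
Successors start at: [18, 18]
LF = min(18, 18)
= 18


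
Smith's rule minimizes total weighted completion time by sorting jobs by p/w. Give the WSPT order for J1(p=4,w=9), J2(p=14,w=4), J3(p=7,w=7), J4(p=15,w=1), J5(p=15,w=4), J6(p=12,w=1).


WSPT (Smith's rule): sort by p/w ascending
  J1: p/w = 4/9 = 0.444
  J3: p/w = 7/7 = 1.000
  J2: p/w = 14/4 = 3.500
  J5: p/w = 15/4 = 3.750
  J6: p/w = 12/1 = 12.000
  J4: p/w = 15/1 = 15.000
Order: J1 → J3 → J2 → J5 → J6 → J4


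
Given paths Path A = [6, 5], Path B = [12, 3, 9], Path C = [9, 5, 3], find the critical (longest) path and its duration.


Path A: 6 + 5 = 11
Path B: 12 + 3 + 9 = 24
Path C: 9 + 5 + 3 = 17
Critical path = longest = max(11, 24, 17)
= 24 (Path B)


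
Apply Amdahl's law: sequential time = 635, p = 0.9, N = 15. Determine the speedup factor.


Amdahl's law: T_p = T × ((1-p) + p/N)
= 635 × ((1-0.9) + 0.9/15)
= 635 × (0.10 + 0.0600)
= 635 × 0.1600
= 101.60
Speedup = 635/101.60
= 6.25×


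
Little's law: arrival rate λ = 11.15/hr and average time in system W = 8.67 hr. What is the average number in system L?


Little's law: L = λ × W
= 11.15 × 8.67
= 96.67


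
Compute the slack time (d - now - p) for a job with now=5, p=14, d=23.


Slack = due - current_time - processing
= 23 - 5 - 14
= 4


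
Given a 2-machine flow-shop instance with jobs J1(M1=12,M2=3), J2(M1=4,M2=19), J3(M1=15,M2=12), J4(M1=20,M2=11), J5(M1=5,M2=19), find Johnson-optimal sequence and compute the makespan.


Johnson's rule:
Group 1 (M1≤M2, sort by M1): ['J2', 'J5']
Group 2 (M1>M2, sort desc M2): ['J3', 'J4', 'J1']
Sequence: J2 → J5 → J3 → J4 → J1
Makespan calculation:
  J2: M1 done=4, M2 done=23
  J5: M1 done=9, M2 done=42
  J3: M1 done=24, M2 done=54
  J4: M1 done=44, M2 done=65
  J1: M1 done=56, M2 done=68
= Sequence: J2 → J5 → J3 → J4 → J1, Makespan: 68


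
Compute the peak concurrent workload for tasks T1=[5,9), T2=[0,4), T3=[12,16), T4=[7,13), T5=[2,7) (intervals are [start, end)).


Check each time point for overlaps:
  t=2: 2 tasks active (T2, T5)
Max concurrent = 2


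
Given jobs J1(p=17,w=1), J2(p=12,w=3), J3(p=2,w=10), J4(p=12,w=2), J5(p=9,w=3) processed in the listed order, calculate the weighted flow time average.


Completion times:
  J1: C=17, w×C=1×17=17
  J2: C=29, w×C=3×29=87
  J3: C=31, w×C=10×31=310
  J4: C=43, w×C=2×43=86
  J5: C=52, w×C=3×52=156
Sum w×C = 656
Sum w = 19
Weighted avg = 656/19
= 34.53


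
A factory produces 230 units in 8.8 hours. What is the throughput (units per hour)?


Throughput = units / time
= 230 / 8.8
= 26.1 units/hour


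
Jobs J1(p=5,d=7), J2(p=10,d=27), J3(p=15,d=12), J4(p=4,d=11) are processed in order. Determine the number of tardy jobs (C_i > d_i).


Completion vs due date:
  J1: C=5, d=7 → on time
  J2: C=15, d=27 → on time
  J3: C=30, d=12 → TARDY
  J4: C=34, d=11 → TARDY
Tardy jobs: J3, J4
Count = 2


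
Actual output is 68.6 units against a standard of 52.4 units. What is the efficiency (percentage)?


Efficiency = (actual / standard) × 100
= (68.6 / 52.4) × 100
= 130.9%


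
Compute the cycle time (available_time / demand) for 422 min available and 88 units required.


Cycle time = available time / demand
= 422 / 88
= 4.80 min/unit


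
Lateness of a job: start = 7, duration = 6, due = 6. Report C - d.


Completion = 7 + 6 = 13
Lateness = C - d = 13 - 6
= 7


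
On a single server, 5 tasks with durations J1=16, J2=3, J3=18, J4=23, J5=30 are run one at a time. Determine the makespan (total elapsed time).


Sequential makespan: sum all processing times
= 16 + 3 + 18 + 23 + 30
= 90 time units


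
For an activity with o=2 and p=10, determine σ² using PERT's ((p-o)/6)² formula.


σ² = ((p - o) / 6)² = (p - o)² / 36
= (10 - 2)² / 36
= 8² / 36
= 64 / 36
= 1.7778


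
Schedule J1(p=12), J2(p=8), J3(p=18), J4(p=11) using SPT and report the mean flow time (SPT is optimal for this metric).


SPT order: J2 → J4 → J1 → J3
Completion times:
  J2: C=8
  J4: C=19
  J1: C=31
  J3: C=49
Sum = 107, n = 4
Mean flow = 107/4
= 26.75


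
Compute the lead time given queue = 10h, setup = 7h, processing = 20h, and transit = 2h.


Lead time = queue + setup + processing + transit
= 10 + 7 + 20 + 2
= 39 hours


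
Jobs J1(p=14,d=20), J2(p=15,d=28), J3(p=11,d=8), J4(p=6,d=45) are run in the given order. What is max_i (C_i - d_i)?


Lateness per job (L = C - d):
  J1: C=14, d=20, L=-6
  J2: C=29, d=28, L=1
  J3: C=40, d=8, L=32
  J4: C=46, d=45, L=1
Lmax = max(-6, 1, 32, 1)
= 32


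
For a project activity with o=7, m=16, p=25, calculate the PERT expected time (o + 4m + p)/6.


te = (o + 4m + p) / 6
= (7 + 4×16 + 25) / 6
= (7 + 64 + 25) / 6
= 96 / 6
= 16.00


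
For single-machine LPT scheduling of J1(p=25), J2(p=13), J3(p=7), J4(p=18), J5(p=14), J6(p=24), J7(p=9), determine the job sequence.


LPT: sort by longest processing time first
  J1: p=25
  J6: p=24
  J4: p=18
  J5: p=14
  J2: p=13
  J7: p=9
  J3: p=7
Order: J1 → J6 → J4 → J5 → J2 → J7 → J3


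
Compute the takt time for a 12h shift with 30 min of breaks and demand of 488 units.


Available = 12×60 - 30 = 690 min
Takt time = 690 / 488
= 1.41 min/unit


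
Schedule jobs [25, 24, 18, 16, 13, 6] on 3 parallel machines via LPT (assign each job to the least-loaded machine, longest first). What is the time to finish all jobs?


Jobs (LPT sorted): [25, 24, 18, 16, 13, 6]
Machines: 3
  J=25 → Machine 1 (load: 0+25=25)
  J=24 → Machine 2 (load: 0+24=24)
  J=18 → Machine 3 (load: 0+18=18)
  J=16 → Machine 3 (load: 18+16=34)
  J=13 → Machine 2 (load: 24+13=37)
  J=6 → Machine 1 (load: 25+6=31)
Machine loads: [31, 37, 34]
Makespan = max = 37 time units


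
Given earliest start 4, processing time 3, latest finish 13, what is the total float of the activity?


EF = ES + duration = 4 + 3 = 7
LS = LF - duration = 13 - 3 = 10
Total Float = LF - EF = 13 - 7
(or LS - ES = 10 - 4)
= 6


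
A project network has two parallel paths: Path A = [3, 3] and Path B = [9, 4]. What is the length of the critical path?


Path A: 3 + 3 = 6
Path B: 9 + 4 = 13
Critical path = longest = max(6, 13)
= 13 (Path B)


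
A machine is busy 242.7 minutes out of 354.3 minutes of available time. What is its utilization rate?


Utilization = busy / total × 100
= 242.7 / 354.3 × 100
= 68.5%


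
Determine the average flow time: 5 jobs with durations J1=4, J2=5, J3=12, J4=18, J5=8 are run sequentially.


Completion times:
  J1: completes at 4
  J2: completes at 9
  J3: completes at 21
  J4: completes at 39
  J5: completes at 47
Sum = 120
Average = 120/5
= 24.00


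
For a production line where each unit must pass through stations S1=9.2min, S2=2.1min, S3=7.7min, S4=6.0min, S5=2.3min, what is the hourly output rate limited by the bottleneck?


Bottleneck = longest station time
Station times: [9.2, 2.1, 7.7, 6.0, 2.3]
Max = 9.2 min
Rate = 60 / 9.2
= 6.52 units/hour (bottleneck: 9.2min)


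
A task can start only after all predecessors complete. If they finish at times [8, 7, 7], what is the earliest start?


ES = max of all predecessor completion times
Predecessors: [8, 7, 7]
ES = max(8, 7, 7)
= 8


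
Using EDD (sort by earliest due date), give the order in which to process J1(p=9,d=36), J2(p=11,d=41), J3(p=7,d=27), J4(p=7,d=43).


EDD: sort by earliest due date
  J3: d=27, p=7
  J1: d=36, p=9
  J2: d=41, p=11
  J4: d=43, p=7
Order: J3 → J1 → J2 → J4


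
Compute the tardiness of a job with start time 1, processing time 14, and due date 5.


Completion = start + processing = 1 + 14 = 15
Tardiness = max(0, C - d) = max(0, 15 - 5)
= max(0, 10)
= 10


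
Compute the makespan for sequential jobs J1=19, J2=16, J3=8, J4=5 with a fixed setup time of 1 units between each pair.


Makespan = Σ processing + (n-1) × setup
= (19 + 16 + 8 + 5) + (4-1)×1
= 48 + 3
= 51 time units


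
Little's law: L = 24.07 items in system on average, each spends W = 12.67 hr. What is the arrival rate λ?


Little's law: L = λW → λ = L / W
= 24.07 / 12.67
= 1.90 per hour


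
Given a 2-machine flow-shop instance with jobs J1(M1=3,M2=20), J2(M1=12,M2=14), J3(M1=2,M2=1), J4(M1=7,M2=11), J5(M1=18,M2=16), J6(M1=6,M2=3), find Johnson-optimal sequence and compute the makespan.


Johnson's rule:
Group 1 (M1≤M2, sort by M1): ['J1', 'J4', 'J2']
Group 2 (M1>M2, sort desc M2): ['J5', 'J6', 'J3']
Sequence: J1 → J4 → J2 → J5 → J6 → J3
Makespan calculation:
  J1: M1 done=3, M2 done=23
  J4: M1 done=10, M2 done=34
  J2: M1 done=22, M2 done=48
  J5: M1 done=40, M2 done=64
  J6: M1 done=46, M2 done=67
  J3: M1 done=48, M2 done=68
= Sequence: J1 → J4 → J2 → J5 → J6 → J3, Makespan: 68


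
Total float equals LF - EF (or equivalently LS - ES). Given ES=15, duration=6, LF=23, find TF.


EF = ES + duration = 15 + 6 = 21
LS = LF - duration = 23 - 6 = 17
Total Float = LF - EF = 23 - 21
(or LS - ES = 17 - 15)
= 2


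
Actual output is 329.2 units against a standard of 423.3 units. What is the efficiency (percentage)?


Efficiency = (actual / standard) × 100
= (329.2 / 423.3) × 100
= 77.8%


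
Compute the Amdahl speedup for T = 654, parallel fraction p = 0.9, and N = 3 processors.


Amdahl's law: T_p = T × ((1-p) + p/N)
= 654 × ((1-0.9) + 0.9/3)
= 654 × (0.10 + 0.3000)
= 654 × 0.4000
= 261.60
Speedup = 654/261.60
= 2.50×


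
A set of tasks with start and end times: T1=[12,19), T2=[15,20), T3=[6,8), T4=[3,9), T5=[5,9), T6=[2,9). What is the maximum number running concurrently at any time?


Check each time point for overlaps:
  t=6: 4 tasks active (T3, T4, T5, T6)
Max concurrent = 4


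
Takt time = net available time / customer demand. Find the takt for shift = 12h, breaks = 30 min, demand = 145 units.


Available = 12×60 - 30 = 690 min
Takt time = 690 / 145
= 4.76 min/unit


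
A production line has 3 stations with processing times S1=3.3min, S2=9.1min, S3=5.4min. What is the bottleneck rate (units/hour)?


Bottleneck = longest station time
Station times: [3.3, 9.1, 5.4]
Max = 9.1 min
Rate = 60 / 9.1
= 6.59 units/hour (bottleneck: 9.1min)


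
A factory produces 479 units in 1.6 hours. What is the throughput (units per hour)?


Throughput = units / time
= 479 / 1.6
= 299.4 units/hour


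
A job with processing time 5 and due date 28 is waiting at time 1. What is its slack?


Slack = due - current_time - processing
= 28 - 1 - 5
= 22


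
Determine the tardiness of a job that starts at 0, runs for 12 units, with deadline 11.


Completion = start + processing = 0 + 12 = 12
Tardiness = max(0, C - d) = max(0, 12 - 11)
= max(0, 1)
= 1


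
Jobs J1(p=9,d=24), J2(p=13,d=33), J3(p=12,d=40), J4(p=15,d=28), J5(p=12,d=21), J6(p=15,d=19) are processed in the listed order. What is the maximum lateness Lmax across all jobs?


Lateness per job (L = C - d):
  J1: C=9, d=24, L=-15
  J2: C=22, d=33, L=-11
  J3: C=34, d=40, L=-6
  J4: C=49, d=28, L=21
  J5: C=61, d=21, L=40
  J6: C=76, d=19, L=57
Lmax = max(-15, -11, -6, 21, 40, 57)
= 57


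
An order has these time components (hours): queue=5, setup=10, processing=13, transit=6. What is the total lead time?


Lead time = queue + setup + processing + transit
= 5 + 10 + 13 + 6
= 34 hours


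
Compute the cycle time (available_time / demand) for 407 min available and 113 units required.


Cycle time = available time / demand
= 407 / 113
= 3.60 min/unit


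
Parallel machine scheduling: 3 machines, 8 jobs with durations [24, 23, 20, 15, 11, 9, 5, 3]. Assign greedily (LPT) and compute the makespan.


Jobs (LPT sorted): [24, 23, 20, 15, 11, 9, 5, 3]
Machines: 3
  J=24 → Machine 1 (load: 0+24=24)
  J=23 → Machine 2 (load: 0+23=23)
  J=20 → Machine 3 (load: 0+20=20)
  J=15 → Machine 3 (load: 20+15=35)
  J=11 → Machine 2 (load: 23+11=34)
  J=9 → Machine 1 (load: 24+9=33)
  J=5 → Machine 1 (load: 33+5=38)
  J=3 → Machine 2 (load: 34+3=37)
Machine loads: [38, 37, 35]
Makespan = max = 38 time units


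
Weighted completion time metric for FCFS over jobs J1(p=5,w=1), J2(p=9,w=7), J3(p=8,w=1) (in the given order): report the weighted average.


Completion times:
  J1: C=5, w×C=1×5=5
  J2: C=14, w×C=7×14=98
  J3: C=22, w×C=1×22=22
Sum w×C = 125
Sum w = 9
Weighted avg = 125/9
= 13.89


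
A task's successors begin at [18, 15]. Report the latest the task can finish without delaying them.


LF = min of all successor start times
Successors start at: [18, 15]
LF = min(18, 15)
= 15


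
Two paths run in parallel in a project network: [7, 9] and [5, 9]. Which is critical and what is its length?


Path A: 7 + 9 = 16
Path B: 5 + 9 = 14
Critical path = longest = max(16, 14)
= 16 (Path A)


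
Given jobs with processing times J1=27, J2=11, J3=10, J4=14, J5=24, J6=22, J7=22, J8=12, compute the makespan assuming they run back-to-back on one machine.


Sequential makespan: sum all processing times
= 27 + 11 + 10 + 14 + 24 + 22 + 22 + 12
= 142 time units


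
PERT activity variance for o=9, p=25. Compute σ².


σ² = ((p - o) / 6)² = (p - o)² / 36
= (25 - 9)² / 36
= 16² / 36
= 256 / 36
= 7.1111


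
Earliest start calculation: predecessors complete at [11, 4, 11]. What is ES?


ES = max of all predecessor completion times
Predecessors: [11, 4, 11]
ES = max(11, 4, 11)
= 11


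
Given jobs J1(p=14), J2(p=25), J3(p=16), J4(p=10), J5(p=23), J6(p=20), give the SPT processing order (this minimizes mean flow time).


SPT: sort by shortest processing time
  J4: p=10
  J1: p=14
  J3: p=16
  J6: p=20
  J5: p=23
  J2: p=25
Order: J4 → J1 → J3 → J6 → J5 → J2


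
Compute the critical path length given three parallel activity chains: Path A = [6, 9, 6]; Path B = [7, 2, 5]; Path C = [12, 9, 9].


Path A: 6 + 9 + 6 = 21
Path B: 7 + 2 + 5 = 14
Path C: 12 + 9 + 9 = 30
Critical path = longest = max(21, 14, 30)
= 30 (Path C)


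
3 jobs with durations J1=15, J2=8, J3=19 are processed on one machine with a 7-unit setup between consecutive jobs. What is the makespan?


Makespan = Σ processing + (n-1) × setup
= (15 + 8 + 19) + (3-1)×7
= 42 + 14
= 56 time units


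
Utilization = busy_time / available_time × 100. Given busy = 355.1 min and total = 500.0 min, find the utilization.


Utilization = busy / total × 100
= 355.1 / 500.0 × 100
= 71.0%


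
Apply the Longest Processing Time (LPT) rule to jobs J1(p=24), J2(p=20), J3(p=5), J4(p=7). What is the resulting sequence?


LPT: sort by longest processing time first
  J1: p=24
  J2: p=20
  J4: p=7
  J3: p=5
Order: J1 → J2 → J4 → J3


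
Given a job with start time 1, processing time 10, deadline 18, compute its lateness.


Completion = 1 + 10 = 11
Lateness = C - d = 11 - 18
= -7


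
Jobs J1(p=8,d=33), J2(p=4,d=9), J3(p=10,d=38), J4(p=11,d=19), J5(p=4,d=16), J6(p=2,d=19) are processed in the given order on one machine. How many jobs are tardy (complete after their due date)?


Completion vs due date:
  J1: C=8, d=33 → on time
  J2: C=12, d=9 → TARDY
  J3: C=22, d=38 → on time
  J4: C=33, d=19 → TARDY
  J5: C=37, d=16 → TARDY
  J6: C=39, d=19 → TARDY
Tardy jobs: J2, J4, J5, J6
Count = 4


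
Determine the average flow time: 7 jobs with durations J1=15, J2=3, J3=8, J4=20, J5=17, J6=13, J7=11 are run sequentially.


Completion times:
  J1: completes at 15
  J2: completes at 18
  J3: completes at 26
  J4: completes at 46
  J5: completes at 63
  J6: completes at 76
  J7: completes at 87
Sum = 331
Average = 331/7
= 47.29


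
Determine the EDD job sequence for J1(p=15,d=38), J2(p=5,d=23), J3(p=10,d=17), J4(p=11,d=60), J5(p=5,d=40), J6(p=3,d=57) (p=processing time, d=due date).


EDD: sort by earliest due date
  J3: d=17, p=10
  J2: d=23, p=5
  J1: d=38, p=15
  J5: d=40, p=5
  J6: d=57, p=3
  J4: d=60, p=11
Order: J3 → J2 → J1 → J5 → J6 → J4


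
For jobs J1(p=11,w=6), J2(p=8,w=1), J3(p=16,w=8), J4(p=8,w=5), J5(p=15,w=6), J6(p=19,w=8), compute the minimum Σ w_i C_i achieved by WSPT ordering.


WSPT order (by p/w): J4 → J1 → J3 → J6 → J5 → J2
  J4: C=8, w·C=5×8=40
  J1: C=19, w·C=6×19=114
  J3: C=35, w·C=8×35=280
  J6: C=54, w·C=8×54=432
  J5: C=69, w·C=6×69=414
  J2: C=77, w·C=1×77=77
Σ w·C = 1357
= 1357


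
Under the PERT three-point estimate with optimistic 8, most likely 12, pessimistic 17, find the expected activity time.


te = (o + 4m + p) / 6
= (8 + 4×12 + 17) / 6
= (8 + 48 + 17) / 6
= 73 / 6
= 12.17


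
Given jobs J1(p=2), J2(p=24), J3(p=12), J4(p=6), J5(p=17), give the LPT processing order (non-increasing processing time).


LPT: sort by longest processing time first
  J2: p=24
  J5: p=17
  J3: p=12
  J4: p=6
  J1: p=2
Order: J2 → J5 → J3 → J4 → J1


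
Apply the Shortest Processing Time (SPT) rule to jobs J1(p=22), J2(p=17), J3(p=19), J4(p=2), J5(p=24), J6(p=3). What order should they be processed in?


SPT: sort by shortest processing time
  J4: p=2
  J6: p=3
  J2: p=17
  J3: p=19
  J1: p=22
  J5: p=24
Order: J4 → J6 → J2 → J3 → J1 → J5


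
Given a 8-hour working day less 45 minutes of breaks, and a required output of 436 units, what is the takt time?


Available = 8×60 - 45 = 435 min
Takt time = 435 / 436
= 1.00 min/unit


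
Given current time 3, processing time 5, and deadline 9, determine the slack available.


Slack = due - current_time - processing
= 9 - 3 - 5
= 1


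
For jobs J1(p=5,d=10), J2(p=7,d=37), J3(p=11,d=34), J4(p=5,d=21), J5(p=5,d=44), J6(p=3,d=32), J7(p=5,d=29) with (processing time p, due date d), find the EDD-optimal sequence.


EDD: sort by earliest due date
  J1: d=10, p=5
  J4: d=21, p=5
  J7: d=29, p=5
  J6: d=32, p=3
  J3: d=34, p=11
  J2: d=37, p=7
  J5: d=44, p=5
Order: J1 → J4 → J7 → J6 → J3 → J2 → J5


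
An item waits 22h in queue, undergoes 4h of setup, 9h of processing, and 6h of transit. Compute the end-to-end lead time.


Lead time = queue + setup + processing + transit
= 22 + 4 + 9 + 6
= 41 hours


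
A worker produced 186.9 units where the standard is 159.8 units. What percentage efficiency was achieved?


Efficiency = (actual / standard) × 100
= (186.9 / 159.8) × 100
= 117.0%


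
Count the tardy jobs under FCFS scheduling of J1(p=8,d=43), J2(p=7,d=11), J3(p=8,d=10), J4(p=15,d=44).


Completion vs due date:
  J1: C=8, d=43 → on time
  J2: C=15, d=11 → TARDY
  J3: C=23, d=10 → TARDY
  J4: C=38, d=44 → on time
Tardy jobs: J2, J3
Count = 2


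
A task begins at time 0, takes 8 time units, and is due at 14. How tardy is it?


Completion = start + processing = 0 + 8 = 8
Tardiness = max(0, C - d) = max(0, 8 - 14)
= max(0, -6)
= 0


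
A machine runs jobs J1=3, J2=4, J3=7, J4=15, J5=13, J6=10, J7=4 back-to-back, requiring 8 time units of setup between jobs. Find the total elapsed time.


Makespan = Σ processing + (n-1) × setup
= (3 + 4 + 7 + 15 + 13 + 10 + 4) + (7-1)×8
= 56 + 48
= 104 time units


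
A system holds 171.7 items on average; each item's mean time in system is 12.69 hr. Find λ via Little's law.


Little's law: L = λW → λ = L / W
= 171.7 / 12.69
= 13.53 per hour


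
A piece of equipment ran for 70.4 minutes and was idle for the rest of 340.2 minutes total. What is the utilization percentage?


Utilization = busy / total × 100
= 70.4 / 340.2 × 100
= 20.7%


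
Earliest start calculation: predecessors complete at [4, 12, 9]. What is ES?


ES = max of all predecessor completion times
Predecessors: [4, 12, 9]
ES = max(4, 12, 9)
= 12


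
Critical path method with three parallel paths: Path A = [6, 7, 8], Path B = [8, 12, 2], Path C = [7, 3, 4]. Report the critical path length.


Path A: 6 + 7 + 8 = 21
Path B: 8 + 12 + 2 = 22
Path C: 7 + 3 + 4 = 14
Critical path = longest = max(21, 22, 14)
= 22 (Path B)


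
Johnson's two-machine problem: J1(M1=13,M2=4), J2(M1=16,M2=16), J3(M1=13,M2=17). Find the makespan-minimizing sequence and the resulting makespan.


Johnson's rule:
Group 1 (M1≤M2, sort by M1): ['J3', 'J2']
Group 2 (M1>M2, sort desc M2): ['J1']
Sequence: J3 → J2 → J1
Makespan calculation:
  J3: M1 done=13, M2 done=30
  J2: M1 done=29, M2 done=46
  J1: M1 done=42, M2 done=50
= Sequence: J3 → J2 → J1, Makespan: 50


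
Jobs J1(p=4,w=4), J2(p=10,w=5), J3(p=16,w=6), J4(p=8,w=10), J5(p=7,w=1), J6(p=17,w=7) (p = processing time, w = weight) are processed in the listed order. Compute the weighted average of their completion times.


Completion times:
  J1: C=4, w×C=4×4=16
  J2: C=14, w×C=5×14=70
  J3: C=30, w×C=6×30=180
  J4: C=38, w×C=10×38=380
  J5: C=45, w×C=1×45=45
  J6: C=62, w×C=7×62=434
Sum w×C = 1125
Sum w = 33
Weighted avg = 1125/33
= 34.09


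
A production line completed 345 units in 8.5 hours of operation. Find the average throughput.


Throughput = units / time
= 345 / 8.5
= 40.6 units/hour


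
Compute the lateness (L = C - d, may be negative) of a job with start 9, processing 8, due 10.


Completion = 9 + 8 = 17
Lateness = C - d = 17 - 10
= 7


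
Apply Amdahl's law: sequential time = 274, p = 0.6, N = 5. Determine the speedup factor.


Amdahl's law: T_p = T × ((1-p) + p/N)
= 274 × ((1-0.6) + 0.6/5)
= 274 × (0.40 + 0.1200)
= 274 × 0.5200
= 142.48
Speedup = 274/142.48
= 1.92×


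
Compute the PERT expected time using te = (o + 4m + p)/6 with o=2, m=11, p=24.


te = (o + 4m + p) / 6
= (2 + 4×11 + 24) / 6
= (2 + 44 + 24) / 6
= 70 / 6
= 11.67


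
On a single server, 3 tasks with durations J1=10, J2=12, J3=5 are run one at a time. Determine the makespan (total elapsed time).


Sequential makespan: sum all processing times
= 10 + 12 + 5
= 27 time units
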